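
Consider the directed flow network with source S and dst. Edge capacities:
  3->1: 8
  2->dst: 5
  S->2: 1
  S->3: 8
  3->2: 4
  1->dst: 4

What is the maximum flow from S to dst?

Augment S->2->dst: bottleneck 1. Total 1.
Augment S->3->1->dst: bottleneck 4. Total 5.
Augment S->3->2->dst: bottleneck 4. Total 9.
No augmenting path remains in the residual graph.

9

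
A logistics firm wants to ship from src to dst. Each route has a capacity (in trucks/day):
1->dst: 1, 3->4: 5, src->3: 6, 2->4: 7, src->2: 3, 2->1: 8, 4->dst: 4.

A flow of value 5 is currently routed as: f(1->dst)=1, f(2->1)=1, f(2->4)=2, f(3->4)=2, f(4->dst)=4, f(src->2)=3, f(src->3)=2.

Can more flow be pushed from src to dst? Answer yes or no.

No

Residual reachable from src: {1, 2, 3, 4, src}; dst is not reachable.
Saturated cut: 1->dst, 4->dst with total capacity 5 = current flow value. Flow is maximum.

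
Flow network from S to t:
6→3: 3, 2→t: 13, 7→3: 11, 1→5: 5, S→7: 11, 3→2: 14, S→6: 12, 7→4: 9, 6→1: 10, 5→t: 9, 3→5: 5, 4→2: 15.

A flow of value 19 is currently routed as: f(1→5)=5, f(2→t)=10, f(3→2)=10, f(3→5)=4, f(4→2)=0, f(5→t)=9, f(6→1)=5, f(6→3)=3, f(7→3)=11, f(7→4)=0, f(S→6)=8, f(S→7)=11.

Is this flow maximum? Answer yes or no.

Yes

Residual reachable from S: {1, 6, S}; t is not reachable.
Saturated cut: S→7, 6→3, 1→5 with total capacity 19 = current flow value. Flow is maximum.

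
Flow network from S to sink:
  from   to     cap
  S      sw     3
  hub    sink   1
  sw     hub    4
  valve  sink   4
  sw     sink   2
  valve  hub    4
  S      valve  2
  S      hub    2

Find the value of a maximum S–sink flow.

5

Augment S->sw->sink: bottleneck 2. Total 2.
Augment S->valve->sink: bottleneck 2. Total 4.
Augment S->hub->sink: bottleneck 1. Total 5.
No augmenting path remains in the residual graph.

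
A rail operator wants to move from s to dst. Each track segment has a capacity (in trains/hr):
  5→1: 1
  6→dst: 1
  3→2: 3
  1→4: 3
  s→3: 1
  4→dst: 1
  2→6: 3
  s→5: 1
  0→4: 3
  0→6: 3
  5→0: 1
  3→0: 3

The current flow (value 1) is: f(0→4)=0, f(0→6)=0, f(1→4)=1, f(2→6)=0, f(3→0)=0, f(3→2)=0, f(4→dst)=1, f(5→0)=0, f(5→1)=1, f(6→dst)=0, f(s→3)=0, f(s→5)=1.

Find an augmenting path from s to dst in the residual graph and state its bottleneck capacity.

s→3→0→6→dst, bottleneck 1

Residual along s→3→0→6→dst: s→3: 1, 3→0: 3, 0→6: 3, 6→dst: 1.
Bottleneck = min = 1.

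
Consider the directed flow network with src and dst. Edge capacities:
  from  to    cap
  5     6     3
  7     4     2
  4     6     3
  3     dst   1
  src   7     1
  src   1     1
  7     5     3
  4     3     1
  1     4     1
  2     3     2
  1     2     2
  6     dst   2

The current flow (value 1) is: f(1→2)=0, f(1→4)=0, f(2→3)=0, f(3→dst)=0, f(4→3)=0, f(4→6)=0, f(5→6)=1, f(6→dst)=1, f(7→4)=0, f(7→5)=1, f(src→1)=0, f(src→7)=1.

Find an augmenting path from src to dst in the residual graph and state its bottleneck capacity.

src→1→4→6→dst, bottleneck 1

Residual along src→1→4→6→dst: src→1: 1, 1→4: 1, 4→6: 3, 6→dst: 1.
Bottleneck = min = 1.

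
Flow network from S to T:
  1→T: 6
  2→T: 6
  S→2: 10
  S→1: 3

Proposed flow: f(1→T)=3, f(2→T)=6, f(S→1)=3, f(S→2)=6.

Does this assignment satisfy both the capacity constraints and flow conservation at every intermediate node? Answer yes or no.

Yes

Every edge has 0 ≤ f(e) ≤ cap(e).
At each intermediate node, inflow equals outflow.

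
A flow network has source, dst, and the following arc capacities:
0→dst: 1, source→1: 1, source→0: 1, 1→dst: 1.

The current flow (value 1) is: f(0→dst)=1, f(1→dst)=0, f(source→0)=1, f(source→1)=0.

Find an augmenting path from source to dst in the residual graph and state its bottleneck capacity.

source→1→dst, bottleneck 1

Residual along source→1→dst: source→1: 1, 1→dst: 1.
Bottleneck = min = 1.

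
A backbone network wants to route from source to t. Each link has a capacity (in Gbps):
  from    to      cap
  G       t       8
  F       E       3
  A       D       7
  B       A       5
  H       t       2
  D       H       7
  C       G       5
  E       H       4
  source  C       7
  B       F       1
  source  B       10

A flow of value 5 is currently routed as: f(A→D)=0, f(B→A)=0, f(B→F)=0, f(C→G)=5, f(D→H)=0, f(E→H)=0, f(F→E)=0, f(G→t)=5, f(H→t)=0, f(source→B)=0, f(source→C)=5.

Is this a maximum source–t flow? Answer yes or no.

Residual path source→B→F→E→H→t has bottleneck 1 > 0.
Pushing 1 along it raises the flow to 6, so the given flow is not maximum.

No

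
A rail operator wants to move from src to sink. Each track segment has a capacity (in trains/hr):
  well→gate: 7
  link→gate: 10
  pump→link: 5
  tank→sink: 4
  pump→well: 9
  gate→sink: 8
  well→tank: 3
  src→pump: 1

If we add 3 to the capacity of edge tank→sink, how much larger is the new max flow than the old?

0

Original max flow = 1.
Edge tank→sink does not cross the min cut (source side {src}), so extra capacity there cannot help.
New max flow = 1. Increase = 0.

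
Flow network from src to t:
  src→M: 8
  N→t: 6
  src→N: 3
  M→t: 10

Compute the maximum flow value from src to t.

11

Augment src→N→t: bottleneck 3. Total 3.
Augment src→M→t: bottleneck 8. Total 11.
No augmenting path remains in the residual graph.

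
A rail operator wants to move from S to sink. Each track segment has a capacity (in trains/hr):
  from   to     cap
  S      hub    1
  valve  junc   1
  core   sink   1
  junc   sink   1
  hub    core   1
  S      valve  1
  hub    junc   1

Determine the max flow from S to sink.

2

Augment S->valve->junc->sink: bottleneck 1. Total 1.
Augment S->hub->core->sink: bottleneck 1. Total 2.
No augmenting path remains in the residual graph.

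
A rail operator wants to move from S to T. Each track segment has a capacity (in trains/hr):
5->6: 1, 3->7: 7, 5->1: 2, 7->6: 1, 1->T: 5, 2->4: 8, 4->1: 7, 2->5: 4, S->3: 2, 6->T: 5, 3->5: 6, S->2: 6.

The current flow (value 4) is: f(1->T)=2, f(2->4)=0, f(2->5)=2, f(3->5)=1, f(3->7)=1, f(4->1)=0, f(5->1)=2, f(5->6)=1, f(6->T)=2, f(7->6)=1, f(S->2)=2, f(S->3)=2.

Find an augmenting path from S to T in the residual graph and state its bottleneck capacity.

S->2->4->1->T, bottleneck 3

Residual along S->2->4->1->T: S->2: 4, 2->4: 8, 4->1: 7, 1->T: 3.
Bottleneck = min = 3.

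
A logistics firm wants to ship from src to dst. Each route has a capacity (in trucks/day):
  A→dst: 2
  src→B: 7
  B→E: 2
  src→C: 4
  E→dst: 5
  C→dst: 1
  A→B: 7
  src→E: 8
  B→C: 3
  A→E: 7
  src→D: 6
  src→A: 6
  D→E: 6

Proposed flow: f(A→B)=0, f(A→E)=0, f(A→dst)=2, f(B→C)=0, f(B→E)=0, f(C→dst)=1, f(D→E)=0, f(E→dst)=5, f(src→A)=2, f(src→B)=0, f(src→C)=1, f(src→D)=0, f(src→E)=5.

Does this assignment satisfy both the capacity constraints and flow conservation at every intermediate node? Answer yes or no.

Every edge has 0 ≤ f(e) ≤ cap(e).
At each intermediate node, inflow equals outflow.

Yes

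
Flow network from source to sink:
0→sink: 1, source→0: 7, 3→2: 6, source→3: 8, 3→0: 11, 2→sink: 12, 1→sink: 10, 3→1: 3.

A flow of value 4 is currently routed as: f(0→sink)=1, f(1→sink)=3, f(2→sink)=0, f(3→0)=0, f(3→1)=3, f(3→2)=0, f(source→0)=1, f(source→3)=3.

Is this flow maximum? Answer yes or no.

No

Residual path source→3→2→sink has bottleneck 5 > 0.
Pushing 5 along it raises the flow to 9, so the given flow is not maximum.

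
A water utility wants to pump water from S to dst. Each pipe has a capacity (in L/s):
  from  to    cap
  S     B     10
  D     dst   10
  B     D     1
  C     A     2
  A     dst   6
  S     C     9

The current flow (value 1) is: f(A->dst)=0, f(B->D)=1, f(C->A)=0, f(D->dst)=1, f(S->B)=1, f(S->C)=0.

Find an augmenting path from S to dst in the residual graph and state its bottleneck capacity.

S->C->A->dst, bottleneck 2

Residual along S->C->A->dst: S->C: 9, C->A: 2, A->dst: 6.
Bottleneck = min = 2.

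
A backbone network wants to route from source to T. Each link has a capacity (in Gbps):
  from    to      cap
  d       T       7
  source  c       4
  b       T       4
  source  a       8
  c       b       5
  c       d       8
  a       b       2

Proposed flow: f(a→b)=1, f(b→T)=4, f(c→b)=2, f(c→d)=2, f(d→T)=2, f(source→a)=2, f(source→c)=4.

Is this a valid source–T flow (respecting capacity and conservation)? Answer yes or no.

No

Conservation fails at a: inflow 2 ≠ outflow 1.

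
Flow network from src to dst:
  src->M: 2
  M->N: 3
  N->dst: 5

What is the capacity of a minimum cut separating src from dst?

Max flow = 2 (via 1 augmenting path).
In the residual at optimum, the set reachable from src is {src}.
Cut edges: src->M (cap 2). Sum = 2.

2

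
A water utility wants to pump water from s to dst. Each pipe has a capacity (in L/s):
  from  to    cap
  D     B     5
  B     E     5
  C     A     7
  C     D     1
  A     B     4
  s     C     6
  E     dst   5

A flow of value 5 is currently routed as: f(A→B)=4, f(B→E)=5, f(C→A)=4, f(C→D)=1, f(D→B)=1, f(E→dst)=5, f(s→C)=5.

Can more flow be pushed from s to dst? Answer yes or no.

Residual reachable from s: {A, C, s}; dst is not reachable.
Saturated cut: C→D, A→B with total capacity 5 = current flow value. Flow is maximum.

No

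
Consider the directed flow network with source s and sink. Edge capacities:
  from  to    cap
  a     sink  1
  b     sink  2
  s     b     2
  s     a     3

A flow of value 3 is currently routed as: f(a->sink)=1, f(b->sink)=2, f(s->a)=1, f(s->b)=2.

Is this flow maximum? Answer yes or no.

Yes

Residual reachable from s: {a, s}; sink is not reachable.
Saturated cut: s->b, a->sink with total capacity 3 = current flow value. Flow is maximum.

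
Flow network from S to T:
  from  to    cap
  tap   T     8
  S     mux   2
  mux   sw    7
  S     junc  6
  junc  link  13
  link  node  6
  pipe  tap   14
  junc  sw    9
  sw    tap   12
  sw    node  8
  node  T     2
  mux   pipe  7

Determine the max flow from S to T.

8

Augment S→mux→pipe→tap→T: bottleneck 2. Total 2.
Augment S→junc→sw→tap→T: bottleneck 6. Total 8.
No augmenting path remains in the residual graph.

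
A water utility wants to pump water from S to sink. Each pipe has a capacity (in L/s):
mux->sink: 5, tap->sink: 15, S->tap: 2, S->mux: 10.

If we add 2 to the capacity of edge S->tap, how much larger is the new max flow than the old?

2

Original max flow = 7.
After raising cap(S->tap), augmenting paths through that edge carry 2 more units.
New max flow = 9. Increase = 2.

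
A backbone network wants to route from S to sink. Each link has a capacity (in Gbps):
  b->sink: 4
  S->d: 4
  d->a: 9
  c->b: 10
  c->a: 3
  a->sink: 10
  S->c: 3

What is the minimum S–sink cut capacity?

Max flow = 7 (via 2 augmenting paths).
In the residual at optimum, the set reachable from S is {S}.
Cut edges: S->d (cap 4), S->c (cap 3). Sum = 7.

7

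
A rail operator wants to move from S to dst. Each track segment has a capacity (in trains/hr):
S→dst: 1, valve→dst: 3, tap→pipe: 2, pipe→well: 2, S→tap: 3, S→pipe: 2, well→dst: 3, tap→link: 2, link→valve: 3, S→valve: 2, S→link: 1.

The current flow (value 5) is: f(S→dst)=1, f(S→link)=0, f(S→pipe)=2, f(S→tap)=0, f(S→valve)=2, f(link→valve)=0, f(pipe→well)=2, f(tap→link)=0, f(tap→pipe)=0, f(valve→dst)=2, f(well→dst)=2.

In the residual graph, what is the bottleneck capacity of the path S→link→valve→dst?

Residual capacities along the path: S→link: 1, link→valve: 3, valve→dst: 1.
Minimum is 1.

1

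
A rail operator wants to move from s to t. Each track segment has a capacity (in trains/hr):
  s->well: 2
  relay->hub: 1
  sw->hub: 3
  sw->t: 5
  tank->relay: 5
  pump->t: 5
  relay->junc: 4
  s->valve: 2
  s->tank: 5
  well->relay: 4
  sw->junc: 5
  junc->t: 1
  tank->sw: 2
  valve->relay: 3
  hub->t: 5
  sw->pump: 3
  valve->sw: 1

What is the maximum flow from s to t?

Augment s->valve->sw->t: bottleneck 1. Total 1.
Augment s->tank->sw->t: bottleneck 2. Total 3.
Augment s->valve->relay->hub->t: bottleneck 1. Total 4.
Augment s->tank->relay->junc->t: bottleneck 1. Total 5.
No augmenting path remains in the residual graph.

5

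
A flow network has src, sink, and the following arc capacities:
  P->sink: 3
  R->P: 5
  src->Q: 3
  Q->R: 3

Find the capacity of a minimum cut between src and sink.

3

Max flow = 3 (via 1 augmenting path).
In the residual at optimum, the set reachable from src is {src}.
Cut edges: src->Q (cap 3). Sum = 3.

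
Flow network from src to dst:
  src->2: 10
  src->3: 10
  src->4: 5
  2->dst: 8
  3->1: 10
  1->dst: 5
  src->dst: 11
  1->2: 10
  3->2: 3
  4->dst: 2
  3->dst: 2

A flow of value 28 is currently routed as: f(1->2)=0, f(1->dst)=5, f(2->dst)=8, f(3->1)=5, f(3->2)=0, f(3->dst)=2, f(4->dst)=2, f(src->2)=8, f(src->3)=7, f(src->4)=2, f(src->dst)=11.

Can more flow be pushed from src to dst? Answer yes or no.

Residual reachable from src: {1, 2, 3, 4, src}; dst is not reachable.
Saturated cut: src->dst, 4->dst, 3->dst, 1->dst, 2->dst with total capacity 28 = current flow value. Flow is maximum.

No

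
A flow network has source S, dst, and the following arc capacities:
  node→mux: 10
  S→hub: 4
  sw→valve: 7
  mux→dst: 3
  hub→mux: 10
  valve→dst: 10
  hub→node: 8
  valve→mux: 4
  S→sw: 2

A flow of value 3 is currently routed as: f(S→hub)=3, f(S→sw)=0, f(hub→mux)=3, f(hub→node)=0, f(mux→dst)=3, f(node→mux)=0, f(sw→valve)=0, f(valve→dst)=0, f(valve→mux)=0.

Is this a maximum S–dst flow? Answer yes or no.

Residual path S→sw→valve→dst has bottleneck 2 > 0.
Pushing 2 along it raises the flow to 5, so the given flow is not maximum.

No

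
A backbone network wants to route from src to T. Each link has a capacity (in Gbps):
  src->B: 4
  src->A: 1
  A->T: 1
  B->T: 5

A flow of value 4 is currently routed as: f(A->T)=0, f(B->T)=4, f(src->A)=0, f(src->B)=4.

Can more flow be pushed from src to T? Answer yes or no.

Yes

Residual path src->A->T has bottleneck 1 > 0.
Pushing 1 along it raises the flow to 5, so the given flow is not maximum.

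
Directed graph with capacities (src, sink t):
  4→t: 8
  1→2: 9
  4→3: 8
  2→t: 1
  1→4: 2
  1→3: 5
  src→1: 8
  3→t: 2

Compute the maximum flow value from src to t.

Augment src→1→4→t: bottleneck 2. Total 2.
Augment src→1→3→t: bottleneck 2. Total 4.
Augment src→1→2→t: bottleneck 1. Total 5.
No augmenting path remains in the residual graph.

5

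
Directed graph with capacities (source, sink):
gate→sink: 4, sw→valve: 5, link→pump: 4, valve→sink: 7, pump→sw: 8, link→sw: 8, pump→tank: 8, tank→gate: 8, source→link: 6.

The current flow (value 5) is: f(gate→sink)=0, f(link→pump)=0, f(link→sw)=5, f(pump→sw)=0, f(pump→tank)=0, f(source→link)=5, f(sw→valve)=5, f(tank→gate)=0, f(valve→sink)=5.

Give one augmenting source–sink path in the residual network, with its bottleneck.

Residual along source→link→pump→tank→gate→sink: source→link: 1, link→pump: 4, pump→tank: 8, tank→gate: 8, gate→sink: 4.
Bottleneck = min = 1.

source→link→pump→tank→gate→sink, bottleneck 1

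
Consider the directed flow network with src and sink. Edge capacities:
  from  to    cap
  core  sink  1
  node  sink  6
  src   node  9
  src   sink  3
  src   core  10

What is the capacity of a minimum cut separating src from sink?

10

Max flow = 10 (via 3 augmenting paths).
In the residual at optimum, the set reachable from src is {core, node, src}.
Cut edges: src->sink (cap 3), node->sink (cap 6), core->sink (cap 1). Sum = 10.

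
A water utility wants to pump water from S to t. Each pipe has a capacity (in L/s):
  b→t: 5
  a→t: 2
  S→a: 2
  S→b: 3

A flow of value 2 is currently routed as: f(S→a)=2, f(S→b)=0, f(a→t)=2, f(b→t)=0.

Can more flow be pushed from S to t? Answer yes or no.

Yes

Residual path S→b→t has bottleneck 3 > 0.
Pushing 3 along it raises the flow to 5, so the given flow is not maximum.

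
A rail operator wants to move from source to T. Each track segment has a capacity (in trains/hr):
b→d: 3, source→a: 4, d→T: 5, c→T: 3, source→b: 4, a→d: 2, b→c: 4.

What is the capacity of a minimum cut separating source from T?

6

Max flow = 6 (via 3 augmenting paths).
In the residual at optimum, the set reachable from source is {a, source}.
Cut edges: source→b (cap 4), a→d (cap 2). Sum = 6.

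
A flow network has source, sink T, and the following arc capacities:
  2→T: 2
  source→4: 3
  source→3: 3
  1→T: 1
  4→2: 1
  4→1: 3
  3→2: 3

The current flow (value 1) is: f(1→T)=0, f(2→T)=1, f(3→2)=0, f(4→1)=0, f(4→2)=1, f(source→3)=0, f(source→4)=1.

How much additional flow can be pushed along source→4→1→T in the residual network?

Residual capacities along the path: source→4: 2, 4→1: 3, 1→T: 1.
Minimum is 1.

1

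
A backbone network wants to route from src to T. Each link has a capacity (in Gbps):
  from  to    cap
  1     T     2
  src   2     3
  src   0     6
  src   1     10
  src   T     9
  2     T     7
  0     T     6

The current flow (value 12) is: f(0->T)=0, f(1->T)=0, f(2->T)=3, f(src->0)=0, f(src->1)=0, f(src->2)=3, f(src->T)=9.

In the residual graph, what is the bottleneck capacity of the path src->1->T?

Residual capacities along the path: src->1: 10, 1->T: 2.
Minimum is 2.

2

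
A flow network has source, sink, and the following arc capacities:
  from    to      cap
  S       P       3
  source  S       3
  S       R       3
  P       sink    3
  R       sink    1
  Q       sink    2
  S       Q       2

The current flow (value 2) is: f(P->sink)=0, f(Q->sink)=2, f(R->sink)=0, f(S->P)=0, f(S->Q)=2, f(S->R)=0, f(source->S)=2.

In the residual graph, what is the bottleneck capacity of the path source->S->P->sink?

1

Residual capacities along the path: source->S: 1, S->P: 3, P->sink: 3.
Minimum is 1.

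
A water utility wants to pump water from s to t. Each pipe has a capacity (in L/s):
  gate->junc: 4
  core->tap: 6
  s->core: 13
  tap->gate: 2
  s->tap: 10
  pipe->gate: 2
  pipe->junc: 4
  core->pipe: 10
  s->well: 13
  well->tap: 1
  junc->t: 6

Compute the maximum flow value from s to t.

6

Augment s->core->pipe->junc->t: bottleneck 4. Total 4.
Augment s->tap->gate->junc->t: bottleneck 2. Total 6.
No augmenting path remains in the residual graph.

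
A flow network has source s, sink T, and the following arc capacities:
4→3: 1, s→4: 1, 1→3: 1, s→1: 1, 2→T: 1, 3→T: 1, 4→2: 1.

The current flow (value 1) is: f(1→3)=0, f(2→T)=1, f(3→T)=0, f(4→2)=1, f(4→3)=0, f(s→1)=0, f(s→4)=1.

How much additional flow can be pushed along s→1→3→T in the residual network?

1

Residual capacities along the path: s→1: 1, 1→3: 1, 3→T: 1.
Minimum is 1.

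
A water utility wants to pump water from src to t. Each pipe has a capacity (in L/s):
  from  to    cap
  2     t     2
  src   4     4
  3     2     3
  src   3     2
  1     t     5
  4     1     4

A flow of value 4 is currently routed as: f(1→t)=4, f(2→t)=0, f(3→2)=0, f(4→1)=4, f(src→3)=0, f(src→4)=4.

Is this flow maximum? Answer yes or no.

No

Residual path src→3→2→t has bottleneck 2 > 0.
Pushing 2 along it raises the flow to 6, so the given flow is not maximum.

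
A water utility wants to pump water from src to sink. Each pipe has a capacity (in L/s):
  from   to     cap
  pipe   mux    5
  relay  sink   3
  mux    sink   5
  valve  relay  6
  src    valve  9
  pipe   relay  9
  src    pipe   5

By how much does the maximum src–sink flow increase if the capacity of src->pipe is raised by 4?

Original max flow = 8.
Even with extra capacity on src->pipe, another cut of capacity 8 remains binding.
New max flow = 8. Increase = 0.

0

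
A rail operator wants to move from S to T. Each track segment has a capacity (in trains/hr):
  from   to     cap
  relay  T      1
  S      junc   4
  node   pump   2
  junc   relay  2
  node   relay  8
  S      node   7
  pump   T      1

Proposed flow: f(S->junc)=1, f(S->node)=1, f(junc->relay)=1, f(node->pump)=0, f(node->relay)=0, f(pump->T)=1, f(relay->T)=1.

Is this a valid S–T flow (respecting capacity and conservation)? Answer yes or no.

Conservation fails at node: inflow 1 ≠ outflow 0.

No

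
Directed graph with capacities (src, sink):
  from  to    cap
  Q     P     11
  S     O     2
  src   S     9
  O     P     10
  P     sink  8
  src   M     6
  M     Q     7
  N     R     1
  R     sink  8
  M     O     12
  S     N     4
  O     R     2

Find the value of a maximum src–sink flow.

Augment src->M->Q->P->sink: bottleneck 6. Total 6.
Augment src->S->O->P->sink: bottleneck 2. Total 8.
Augment src->S->N->R->sink: bottleneck 1. Total 9.
No augmenting path remains in the residual graph.

9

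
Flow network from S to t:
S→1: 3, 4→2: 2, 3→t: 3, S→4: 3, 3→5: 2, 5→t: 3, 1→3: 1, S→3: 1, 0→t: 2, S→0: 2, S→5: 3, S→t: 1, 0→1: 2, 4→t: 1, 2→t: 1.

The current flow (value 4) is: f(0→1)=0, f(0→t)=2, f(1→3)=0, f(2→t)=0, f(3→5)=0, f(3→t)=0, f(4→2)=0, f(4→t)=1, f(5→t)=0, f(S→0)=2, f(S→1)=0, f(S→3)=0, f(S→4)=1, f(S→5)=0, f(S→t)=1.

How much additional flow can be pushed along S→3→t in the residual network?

Residual capacities along the path: S→3: 1, 3→t: 3.
Minimum is 1.

1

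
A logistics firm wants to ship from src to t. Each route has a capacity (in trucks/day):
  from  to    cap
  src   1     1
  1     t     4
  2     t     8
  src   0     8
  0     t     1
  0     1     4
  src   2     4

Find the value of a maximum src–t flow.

Augment src->2->t: bottleneck 4. Total 4.
Augment src->0->t: bottleneck 1. Total 5.
Augment src->1->t: bottleneck 1. Total 6.
Augment src->0->1->t: bottleneck 3. Total 9.
No augmenting path remains in the residual graph.

9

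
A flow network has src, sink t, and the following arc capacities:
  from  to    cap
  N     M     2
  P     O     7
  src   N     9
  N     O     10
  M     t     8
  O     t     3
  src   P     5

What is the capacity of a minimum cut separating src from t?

Max flow = 5 (via 2 augmenting paths).
In the residual at optimum, the set reachable from src is {N, O, P, src}.
Cut edges: N->M (cap 2), O->t (cap 3). Sum = 5.

5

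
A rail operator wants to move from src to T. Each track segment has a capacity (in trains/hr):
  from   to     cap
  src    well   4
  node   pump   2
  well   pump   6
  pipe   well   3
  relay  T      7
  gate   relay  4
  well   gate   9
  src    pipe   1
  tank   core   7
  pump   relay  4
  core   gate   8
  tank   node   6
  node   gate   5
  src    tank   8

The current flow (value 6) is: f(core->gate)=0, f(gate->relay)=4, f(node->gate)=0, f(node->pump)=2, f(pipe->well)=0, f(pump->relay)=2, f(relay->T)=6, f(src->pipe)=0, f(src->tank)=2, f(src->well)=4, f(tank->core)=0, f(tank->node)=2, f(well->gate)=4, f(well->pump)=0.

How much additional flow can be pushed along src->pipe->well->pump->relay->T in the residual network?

1

Residual capacities along the path: src->pipe: 1, pipe->well: 3, well->pump: 6, pump->relay: 2, relay->T: 1.
Minimum is 1.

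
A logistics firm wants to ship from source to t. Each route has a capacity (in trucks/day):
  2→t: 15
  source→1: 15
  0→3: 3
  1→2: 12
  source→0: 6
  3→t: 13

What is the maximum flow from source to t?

15

Augment source→1→2→t: bottleneck 12. Total 12.
Augment source→0→3→t: bottleneck 3. Total 15.
No augmenting path remains in the residual graph.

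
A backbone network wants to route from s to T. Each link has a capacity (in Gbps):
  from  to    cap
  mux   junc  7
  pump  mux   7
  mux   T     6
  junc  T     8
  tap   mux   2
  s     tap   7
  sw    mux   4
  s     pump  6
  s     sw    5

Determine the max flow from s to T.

Augment s->tap->mux->T: bottleneck 2. Total 2.
Augment s->pump->mux->T: bottleneck 4. Total 6.
Augment s->pump->mux->junc->T: bottleneck 2. Total 8.
Augment s->sw->mux->junc->T: bottleneck 4. Total 12.
No augmenting path remains in the residual graph.

12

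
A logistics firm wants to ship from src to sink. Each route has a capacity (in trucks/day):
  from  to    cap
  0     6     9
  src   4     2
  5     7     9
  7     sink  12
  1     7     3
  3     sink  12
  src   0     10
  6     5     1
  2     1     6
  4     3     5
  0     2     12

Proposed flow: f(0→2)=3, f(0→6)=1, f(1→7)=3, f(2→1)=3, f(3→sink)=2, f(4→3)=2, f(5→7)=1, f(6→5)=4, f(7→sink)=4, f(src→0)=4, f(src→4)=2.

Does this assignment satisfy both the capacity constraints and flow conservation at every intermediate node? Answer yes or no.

No

Capacity violated on 6→5: flow 4 > capacity 1.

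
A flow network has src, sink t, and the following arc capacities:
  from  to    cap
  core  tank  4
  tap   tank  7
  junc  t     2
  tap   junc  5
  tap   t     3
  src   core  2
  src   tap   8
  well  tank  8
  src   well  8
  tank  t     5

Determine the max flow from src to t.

10

Augment src→tap→t: bottleneck 3. Total 3.
Augment src→well→tank→t: bottleneck 5. Total 8.
Augment src→tap→junc→t: bottleneck 2. Total 10.
No augmenting path remains in the residual graph.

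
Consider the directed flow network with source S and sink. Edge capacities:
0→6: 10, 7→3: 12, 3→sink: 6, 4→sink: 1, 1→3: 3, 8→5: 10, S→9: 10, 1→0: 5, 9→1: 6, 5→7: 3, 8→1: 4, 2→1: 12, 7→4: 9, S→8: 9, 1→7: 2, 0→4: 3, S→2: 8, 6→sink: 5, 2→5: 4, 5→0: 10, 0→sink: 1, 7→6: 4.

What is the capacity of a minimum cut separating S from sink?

Max flow = 13 (via 8 augmenting paths).
In the residual at optimum, the set reachable from S is {0, 1, 2, 3, 4, 5, 6, 7, 8, 9, S}.
Cut edges: 0→sink (cap 1), 4→sink (cap 1), 6→sink (cap 5), 3→sink (cap 6). Sum = 13.

13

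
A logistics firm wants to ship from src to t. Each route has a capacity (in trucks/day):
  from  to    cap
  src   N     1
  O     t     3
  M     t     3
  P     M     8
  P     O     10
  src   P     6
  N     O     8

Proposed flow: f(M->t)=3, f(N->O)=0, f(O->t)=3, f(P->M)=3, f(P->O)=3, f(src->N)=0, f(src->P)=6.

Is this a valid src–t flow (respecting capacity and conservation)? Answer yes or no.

Yes

Every edge has 0 ≤ f(e) ≤ cap(e).
At each intermediate node, inflow equals outflow.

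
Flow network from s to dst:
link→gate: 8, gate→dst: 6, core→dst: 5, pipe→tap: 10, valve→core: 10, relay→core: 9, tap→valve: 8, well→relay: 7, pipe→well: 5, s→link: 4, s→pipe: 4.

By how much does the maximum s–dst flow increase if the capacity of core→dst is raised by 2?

0

Original max flow = 8.
Edge core→dst does not cross the min cut (source side {s}), so extra capacity there cannot help.
New max flow = 8. Increase = 0.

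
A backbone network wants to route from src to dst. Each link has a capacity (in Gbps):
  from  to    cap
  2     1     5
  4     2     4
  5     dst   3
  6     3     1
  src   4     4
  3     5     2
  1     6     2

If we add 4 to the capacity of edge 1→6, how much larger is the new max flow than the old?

Original max flow = 1.
Edge 1→6 does not cross the min cut (source side {1, 2, 4, 6, src}), so extra capacity there cannot help.
New max flow = 1. Increase = 0.

0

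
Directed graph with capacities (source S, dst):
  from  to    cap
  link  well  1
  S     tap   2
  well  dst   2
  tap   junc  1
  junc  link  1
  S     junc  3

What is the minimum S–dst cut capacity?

1

Max flow = 1 (via 1 augmenting path).
In the residual at optimum, the set reachable from S is {S, junc, tap}.
Cut edges: junc->link (cap 1). Sum = 1.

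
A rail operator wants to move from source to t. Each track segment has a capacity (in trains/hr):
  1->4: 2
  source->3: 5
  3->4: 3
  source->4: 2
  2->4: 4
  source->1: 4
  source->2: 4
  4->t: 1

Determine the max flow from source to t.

Augment source->4->t: bottleneck 1. Total 1.
No augmenting path remains in the residual graph.

1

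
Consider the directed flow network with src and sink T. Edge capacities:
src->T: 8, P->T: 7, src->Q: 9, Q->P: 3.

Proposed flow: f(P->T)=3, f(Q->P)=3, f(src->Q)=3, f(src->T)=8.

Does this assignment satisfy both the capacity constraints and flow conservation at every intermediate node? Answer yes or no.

Yes

Every edge has 0 ≤ f(e) ≤ cap(e).
At each intermediate node, inflow equals outflow.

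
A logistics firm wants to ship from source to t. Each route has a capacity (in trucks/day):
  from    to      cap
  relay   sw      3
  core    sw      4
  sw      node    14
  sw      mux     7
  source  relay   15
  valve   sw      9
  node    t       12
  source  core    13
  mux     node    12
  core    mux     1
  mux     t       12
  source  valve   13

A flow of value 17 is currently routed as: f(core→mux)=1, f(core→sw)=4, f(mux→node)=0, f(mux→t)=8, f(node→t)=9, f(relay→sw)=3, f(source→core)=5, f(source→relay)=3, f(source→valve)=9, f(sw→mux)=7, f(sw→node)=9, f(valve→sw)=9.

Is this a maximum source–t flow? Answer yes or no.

Residual reachable from source: {core, relay, source, valve}; t is not reachable.
Saturated cut: core→sw, valve→sw, relay→sw, core→mux with total capacity 17 = current flow value. Flow is maximum.

Yes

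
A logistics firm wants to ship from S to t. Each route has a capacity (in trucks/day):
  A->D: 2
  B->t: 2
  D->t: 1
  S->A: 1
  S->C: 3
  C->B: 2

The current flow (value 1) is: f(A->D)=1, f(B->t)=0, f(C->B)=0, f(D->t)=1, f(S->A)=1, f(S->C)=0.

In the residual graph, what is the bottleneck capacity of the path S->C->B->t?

2

Residual capacities along the path: S->C: 3, C->B: 2, B->t: 2.
Minimum is 2.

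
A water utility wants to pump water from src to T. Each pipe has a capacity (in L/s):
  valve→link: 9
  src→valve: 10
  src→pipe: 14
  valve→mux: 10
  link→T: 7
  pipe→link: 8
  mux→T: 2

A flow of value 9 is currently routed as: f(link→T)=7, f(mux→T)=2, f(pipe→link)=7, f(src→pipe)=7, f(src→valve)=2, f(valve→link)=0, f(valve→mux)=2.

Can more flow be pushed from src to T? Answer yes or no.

No

Residual reachable from src: {link, mux, pipe, src, valve}; T is not reachable.
Saturated cut: link→T, mux→T with total capacity 9 = current flow value. Flow is maximum.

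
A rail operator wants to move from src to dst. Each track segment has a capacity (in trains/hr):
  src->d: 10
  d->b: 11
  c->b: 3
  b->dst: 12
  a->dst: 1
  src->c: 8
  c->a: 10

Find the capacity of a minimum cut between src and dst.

Max flow = 13 (via 3 augmenting paths).
In the residual at optimum, the set reachable from src is {a, b, c, d, src}.
Cut edges: a->dst (cap 1), b->dst (cap 12). Sum = 13.

13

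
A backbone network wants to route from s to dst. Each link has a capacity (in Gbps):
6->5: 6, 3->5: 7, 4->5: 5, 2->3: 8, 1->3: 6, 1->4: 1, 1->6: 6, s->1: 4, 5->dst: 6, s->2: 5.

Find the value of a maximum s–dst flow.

Augment s->2->3->5->dst: bottleneck 5. Total 5.
Augment s->1->6->5->dst: bottleneck 1. Total 6.
No augmenting path remains in the residual graph.

6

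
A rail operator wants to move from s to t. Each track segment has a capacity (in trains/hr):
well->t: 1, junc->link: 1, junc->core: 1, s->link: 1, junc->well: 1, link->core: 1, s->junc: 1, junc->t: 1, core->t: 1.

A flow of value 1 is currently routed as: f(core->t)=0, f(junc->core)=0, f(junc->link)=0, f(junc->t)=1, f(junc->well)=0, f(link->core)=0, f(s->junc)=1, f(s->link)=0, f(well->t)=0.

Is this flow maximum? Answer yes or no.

Residual path s->link->core->t has bottleneck 1 > 0.
Pushing 1 along it raises the flow to 2, so the given flow is not maximum.

No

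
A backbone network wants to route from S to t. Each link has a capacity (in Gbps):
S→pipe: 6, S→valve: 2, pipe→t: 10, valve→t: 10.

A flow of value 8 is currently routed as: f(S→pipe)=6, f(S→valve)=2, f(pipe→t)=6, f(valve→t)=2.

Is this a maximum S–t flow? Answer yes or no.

Residual reachable from S: {S}; t is not reachable.
Saturated cut: S→valve, S→pipe with total capacity 8 = current flow value. Flow is maximum.

Yes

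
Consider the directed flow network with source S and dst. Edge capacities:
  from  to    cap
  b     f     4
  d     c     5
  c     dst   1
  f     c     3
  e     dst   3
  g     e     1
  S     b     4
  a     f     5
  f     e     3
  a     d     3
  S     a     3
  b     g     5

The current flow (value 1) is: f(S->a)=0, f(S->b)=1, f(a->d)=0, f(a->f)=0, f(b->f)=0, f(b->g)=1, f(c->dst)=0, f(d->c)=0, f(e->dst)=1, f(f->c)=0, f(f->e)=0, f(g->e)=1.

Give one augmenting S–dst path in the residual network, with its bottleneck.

S->b->f->e->dst, bottleneck 2

Residual along S->b->f->e->dst: S->b: 3, b->f: 4, f->e: 3, e->dst: 2.
Bottleneck = min = 2.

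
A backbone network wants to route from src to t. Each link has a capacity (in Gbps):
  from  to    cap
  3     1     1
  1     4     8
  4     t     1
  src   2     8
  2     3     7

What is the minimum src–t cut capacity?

1

Max flow = 1 (via 1 augmenting path).
In the residual at optimum, the set reachable from src is {2, 3, src}.
Cut edges: 3→1 (cap 1). Sum = 1.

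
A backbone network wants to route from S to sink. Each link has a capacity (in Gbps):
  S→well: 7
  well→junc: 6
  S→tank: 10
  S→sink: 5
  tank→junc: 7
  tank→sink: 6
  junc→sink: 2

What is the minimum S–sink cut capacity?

Max flow = 13 (via 3 augmenting paths).
In the residual at optimum, the set reachable from S is {S, junc, tank, well}.
Cut edges: S→sink (cap 5), tank→sink (cap 6), junc→sink (cap 2). Sum = 13.

13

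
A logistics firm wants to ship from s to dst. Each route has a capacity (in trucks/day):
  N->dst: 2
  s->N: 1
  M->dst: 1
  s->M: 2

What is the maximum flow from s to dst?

Augment s->N->dst: bottleneck 1. Total 1.
Augment s->M->dst: bottleneck 1. Total 2.
No augmenting path remains in the residual graph.

2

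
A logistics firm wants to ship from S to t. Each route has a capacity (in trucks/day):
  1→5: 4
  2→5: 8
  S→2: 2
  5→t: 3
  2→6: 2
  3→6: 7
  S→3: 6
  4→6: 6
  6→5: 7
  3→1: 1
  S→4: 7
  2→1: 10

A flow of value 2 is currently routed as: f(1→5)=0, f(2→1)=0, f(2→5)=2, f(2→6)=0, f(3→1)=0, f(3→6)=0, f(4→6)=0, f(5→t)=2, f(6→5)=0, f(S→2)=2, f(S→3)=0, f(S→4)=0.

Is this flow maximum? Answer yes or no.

Residual path S→3→6→5→t has bottleneck 1 > 0.
Pushing 1 along it raises the flow to 3, so the given flow is not maximum.

No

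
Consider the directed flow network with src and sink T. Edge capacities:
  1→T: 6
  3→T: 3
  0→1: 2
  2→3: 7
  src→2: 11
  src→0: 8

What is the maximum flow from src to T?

Augment src→0→1→T: bottleneck 2. Total 2.
Augment src→2→3→T: bottleneck 3. Total 5.
No augmenting path remains in the residual graph.

5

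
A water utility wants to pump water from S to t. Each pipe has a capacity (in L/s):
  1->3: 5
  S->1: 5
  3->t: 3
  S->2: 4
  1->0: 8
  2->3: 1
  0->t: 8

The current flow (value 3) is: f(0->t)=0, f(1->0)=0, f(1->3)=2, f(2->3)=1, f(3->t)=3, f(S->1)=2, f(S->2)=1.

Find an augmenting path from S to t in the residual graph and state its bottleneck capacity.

S->1->0->t, bottleneck 3

Residual along S->1->0->t: S->1: 3, 1->0: 8, 0->t: 8.
Bottleneck = min = 3.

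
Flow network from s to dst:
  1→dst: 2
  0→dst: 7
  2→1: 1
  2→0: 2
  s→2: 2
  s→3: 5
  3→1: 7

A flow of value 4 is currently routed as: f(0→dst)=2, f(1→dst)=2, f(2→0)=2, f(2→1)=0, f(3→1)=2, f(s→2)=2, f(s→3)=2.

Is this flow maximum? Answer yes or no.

Yes

Residual reachable from s: {1, 3, s}; dst is not reachable.
Saturated cut: s→2, 1→dst with total capacity 4 = current flow value. Flow is maximum.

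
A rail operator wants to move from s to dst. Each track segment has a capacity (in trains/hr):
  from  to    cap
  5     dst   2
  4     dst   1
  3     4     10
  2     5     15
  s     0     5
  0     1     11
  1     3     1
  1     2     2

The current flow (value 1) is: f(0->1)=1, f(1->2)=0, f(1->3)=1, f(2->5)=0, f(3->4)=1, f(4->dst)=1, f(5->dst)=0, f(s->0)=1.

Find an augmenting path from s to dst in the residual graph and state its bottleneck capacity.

s->0->1->2->5->dst, bottleneck 2

Residual along s->0->1->2->5->dst: s->0: 4, 0->1: 10, 1->2: 2, 2->5: 15, 5->dst: 2.
Bottleneck = min = 2.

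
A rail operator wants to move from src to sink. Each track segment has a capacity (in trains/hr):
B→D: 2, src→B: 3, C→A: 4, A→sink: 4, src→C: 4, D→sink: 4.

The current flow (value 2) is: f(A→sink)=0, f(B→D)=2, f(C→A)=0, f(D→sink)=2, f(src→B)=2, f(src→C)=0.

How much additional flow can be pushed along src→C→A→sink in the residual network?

Residual capacities along the path: src→C: 4, C→A: 4, A→sink: 4.
Minimum is 4.

4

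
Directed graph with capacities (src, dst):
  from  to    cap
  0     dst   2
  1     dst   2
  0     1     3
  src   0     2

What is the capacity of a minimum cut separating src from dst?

2

Max flow = 2 (via 1 augmenting path).
In the residual at optimum, the set reachable from src is {src}.
Cut edges: src→0 (cap 2). Sum = 2.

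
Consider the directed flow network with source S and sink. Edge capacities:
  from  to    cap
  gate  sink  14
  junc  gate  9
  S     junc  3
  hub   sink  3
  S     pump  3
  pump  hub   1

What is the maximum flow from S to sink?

4

Augment S→junc→gate→sink: bottleneck 3. Total 3.
Augment S→pump→hub→sink: bottleneck 1. Total 4.
No augmenting path remains in the residual graph.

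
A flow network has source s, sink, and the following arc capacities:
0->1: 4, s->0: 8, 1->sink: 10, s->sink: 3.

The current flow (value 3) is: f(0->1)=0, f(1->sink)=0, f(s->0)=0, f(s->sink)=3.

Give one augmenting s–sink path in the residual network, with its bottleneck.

s->0->1->sink, bottleneck 4

Residual along s->0->1->sink: s->0: 8, 0->1: 4, 1->sink: 10.
Bottleneck = min = 4.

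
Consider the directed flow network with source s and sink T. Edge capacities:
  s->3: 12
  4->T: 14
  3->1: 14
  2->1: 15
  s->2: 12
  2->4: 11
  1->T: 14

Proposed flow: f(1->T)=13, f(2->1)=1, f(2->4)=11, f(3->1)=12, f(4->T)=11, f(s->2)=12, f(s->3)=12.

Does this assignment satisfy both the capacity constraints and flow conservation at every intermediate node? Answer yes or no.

Every edge has 0 ≤ f(e) ≤ cap(e).
At each intermediate node, inflow equals outflow.

Yes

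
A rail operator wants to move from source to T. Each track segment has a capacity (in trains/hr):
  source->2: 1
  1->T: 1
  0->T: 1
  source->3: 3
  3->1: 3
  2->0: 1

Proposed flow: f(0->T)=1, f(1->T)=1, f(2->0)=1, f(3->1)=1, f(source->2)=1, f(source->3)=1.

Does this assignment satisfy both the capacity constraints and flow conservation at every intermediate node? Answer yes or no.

Yes

Every edge has 0 ≤ f(e) ≤ cap(e).
At each intermediate node, inflow equals outflow.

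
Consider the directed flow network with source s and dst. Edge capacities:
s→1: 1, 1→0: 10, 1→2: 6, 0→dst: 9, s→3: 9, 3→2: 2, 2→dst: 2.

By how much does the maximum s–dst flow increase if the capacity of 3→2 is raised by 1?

Original max flow = 3.
Even with extra capacity on 3→2, another cut of capacity 3 remains binding.
New max flow = 3. Increase = 0.

0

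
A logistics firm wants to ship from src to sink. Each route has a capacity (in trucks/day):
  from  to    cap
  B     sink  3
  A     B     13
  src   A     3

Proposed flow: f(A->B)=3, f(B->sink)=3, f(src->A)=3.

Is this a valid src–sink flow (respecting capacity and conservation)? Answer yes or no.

Every edge has 0 ≤ f(e) ≤ cap(e).
At each intermediate node, inflow equals outflow.

Yes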